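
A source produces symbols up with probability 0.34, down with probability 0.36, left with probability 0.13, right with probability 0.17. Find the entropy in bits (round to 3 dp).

H = −Σ pᵢ log₂ pᵢ.
−0.34·log₂(0.34) = 0.5292
−0.36·log₂(0.36) = 0.5306
−0.13·log₂(0.13) = 0.3826
−0.17·log₂(0.17) = 0.4346
Sum ≈ 1.8770 → 1.877 bits.

1.877 bits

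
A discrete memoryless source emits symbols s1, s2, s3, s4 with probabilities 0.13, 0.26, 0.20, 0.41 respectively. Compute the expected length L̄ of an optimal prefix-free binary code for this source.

Repeatedly combine the two least-probable nodes; the expected code length is the sum of the merged weights.
merge 13/100 + 1/5 → 33/100
merge 13/50 + 33/100 → 59/100
merge 41/100 + 59/100 → 1
L = 33/100 + 59/100 + 1 = 48/25 = 1.92 bits/symbol.

1.92 bits/symbol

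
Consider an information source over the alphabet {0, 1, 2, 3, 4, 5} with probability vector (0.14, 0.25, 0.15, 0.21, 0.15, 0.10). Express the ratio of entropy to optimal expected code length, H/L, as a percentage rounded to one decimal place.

99.3%

Entropy H = −Σ p log₂ p ≈ 2.5232 bits.
Huffman merges: 1/10+7/50→6/25; 3/20+3/20→3/10; 21/100+6/25→9/20; 1/4+3/10→11/20; 9/20+11/20→1. L = 127/50 ≈ 2.5400.
Efficiency = H/L = 2.5232/2.5400 = 99.3%.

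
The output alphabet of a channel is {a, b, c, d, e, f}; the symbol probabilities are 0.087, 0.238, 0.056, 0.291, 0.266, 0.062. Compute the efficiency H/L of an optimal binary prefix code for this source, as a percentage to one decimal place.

99.3%

Entropy H = −Σ p log₂ p ≈ 2.3074 bits.
Huffman merges: 7/125+31/500→59/500; 87/1000+59/500→41/200; 41/200+119/500→443/1000; 133/500+291/1000→557/1000; 443/1000+557/1000→1. L = 2323/1000 ≈ 2.3230.
Efficiency = H/L = 2.3074/2.3230 = 99.3%.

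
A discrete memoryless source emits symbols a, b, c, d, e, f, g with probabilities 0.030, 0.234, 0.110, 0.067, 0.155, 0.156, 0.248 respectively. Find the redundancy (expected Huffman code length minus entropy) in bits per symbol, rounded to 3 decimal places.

Entropy H = −Σ p log₂ p ≈ 2.5876 bits.
Huffman merges: 3/100+67/1000→97/1000; 97/1000+11/100→207/1000; 31/200+39/250→311/1000; 207/1000+117/500→441/1000; 31/125+311/1000→559/1000; 441/1000+559/1000→1. L = 523/200 ≈ 2.6150.
L − H = 2.6150 − 2.5876 = 0.027 bits.

0.027 bits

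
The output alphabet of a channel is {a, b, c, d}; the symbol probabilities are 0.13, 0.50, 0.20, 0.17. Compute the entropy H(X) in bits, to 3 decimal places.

H = −Σ pᵢ log₂ pᵢ.
−0.13·log₂(0.13) = 0.3826
−0.50·log₂(0.50) = 0.5000
−0.20·log₂(0.20) = 0.4644
−0.17·log₂(0.17) = 0.4346
Sum ≈ 1.7816 → 1.782 bits.

1.782 bits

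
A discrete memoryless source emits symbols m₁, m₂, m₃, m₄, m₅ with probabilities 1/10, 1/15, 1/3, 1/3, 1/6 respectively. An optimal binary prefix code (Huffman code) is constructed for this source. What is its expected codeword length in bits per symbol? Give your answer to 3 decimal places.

2.167 bits/symbol

Repeatedly combine the two least-probable nodes; the expected code length is the sum of the merged weights.
merge 1/15 + 1/10 → 1/6
merge 1/6 + 1/6 → 1/3
merge 1/3 + 1/3 → 2/3
merge 1/3 + 2/3 → 1
L = 1/6 + 1/3 + 2/3 + 1 = 13/6 ≈ 2.167 bits/symbol.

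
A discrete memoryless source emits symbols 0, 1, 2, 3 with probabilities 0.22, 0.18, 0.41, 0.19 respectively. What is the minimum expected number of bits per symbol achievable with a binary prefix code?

1.96 bits/symbol

Repeatedly combine the two least-probable nodes; the expected code length is the sum of the merged weights.
merge 9/50 + 19/100 → 37/100
merge 11/50 + 37/100 → 59/100
merge 41/100 + 59/100 → 1
L = 37/100 + 59/100 + 1 = 49/25 = 1.96 bits/symbol.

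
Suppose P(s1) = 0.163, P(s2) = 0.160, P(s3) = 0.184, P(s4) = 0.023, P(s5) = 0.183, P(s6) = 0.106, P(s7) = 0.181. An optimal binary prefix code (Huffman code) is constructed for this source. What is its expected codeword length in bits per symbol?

Repeatedly combine the two least-probable nodes; the expected code length is the sum of the merged weights.
merge 23/1000 + 53/500 → 129/1000
merge 129/1000 + 4/25 → 289/1000
merge 163/1000 + 181/1000 → 43/125
merge 183/1000 + 23/125 → 367/1000
merge 289/1000 + 43/125 → 633/1000
merge 367/1000 + 633/1000 → 1
L = 129/1000 + 289/1000 + 43/125 + 367/1000 + 633/1000 + 1 = 1381/500 = 2.762 bits/symbol.

2.762 bits/symbol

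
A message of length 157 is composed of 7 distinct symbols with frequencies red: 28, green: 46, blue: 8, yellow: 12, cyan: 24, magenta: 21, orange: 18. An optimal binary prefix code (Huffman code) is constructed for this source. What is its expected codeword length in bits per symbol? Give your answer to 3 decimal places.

Probabilities are the counts divided by 157.
Repeatedly combine the two least-probable nodes; the expected code length is the sum of the merged weights.
merge 8/157 + 12/157 → 20/157
merge 18/157 + 20/157 → 38/157
merge 21/157 + 24/157 → 45/157
merge 28/157 + 38/157 → 66/157
merge 45/157 + 46/157 → 91/157
merge 66/157 + 91/157 → 1
L = 20/157 + 38/157 + 45/157 + 66/157 + 91/157 + 1 = 417/157 ≈ 2.656 bits/symbol.

2.656 bits/symbol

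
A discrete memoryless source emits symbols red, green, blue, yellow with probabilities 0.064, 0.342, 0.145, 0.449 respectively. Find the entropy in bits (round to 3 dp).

1.706 bits

H = −Σ pᵢ log₂ pᵢ.
−0.064·log₂(0.064) = 0.2538
−0.342·log₂(0.342) = 0.5294
−0.145·log₂(0.145) = 0.4040
−0.449·log₂(0.449) = 0.5187
Sum ≈ 1.7058 → 1.706 bits.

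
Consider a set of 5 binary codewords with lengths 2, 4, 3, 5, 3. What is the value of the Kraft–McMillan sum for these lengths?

With common denominator 2^5 = 32: Σ 2^(−ℓᵢ) = 8/32 + 2/32 + 4/32 + 1/32 + 4/32 = 19/32 = 0.59375.

0.59375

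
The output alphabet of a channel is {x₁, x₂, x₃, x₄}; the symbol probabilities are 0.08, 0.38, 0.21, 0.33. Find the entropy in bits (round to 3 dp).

H = −Σ pᵢ log₂ pᵢ.
−0.08·log₂(0.08) = 0.2915
−0.38·log₂(0.38) = 0.5305
−0.21·log₂(0.21) = 0.4728
−0.33·log₂(0.33) = 0.5278
Sum ≈ 1.8226 → 1.823 bits.

1.823 bits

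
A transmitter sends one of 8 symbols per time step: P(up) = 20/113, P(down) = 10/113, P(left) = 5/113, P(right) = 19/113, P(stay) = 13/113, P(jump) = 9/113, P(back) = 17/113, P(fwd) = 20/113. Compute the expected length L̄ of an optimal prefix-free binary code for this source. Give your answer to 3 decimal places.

2.947 bits/symbol

Repeatedly combine the two least-probable nodes; the expected code length is the sum of the merged weights.
merge 5/113 + 9/113 → 14/113
merge 10/113 + 13/113 → 23/113
merge 14/113 + 17/113 → 31/113
merge 19/113 + 20/113 → 39/113
merge 20/113 + 23/113 → 43/113
merge 31/113 + 39/113 → 70/113
merge 43/113 + 70/113 → 1
L = 14/113 + 23/113 + 31/113 + 39/113 + 43/113 + 70/113 + 1 = 333/113 ≈ 2.947 bits/symbol.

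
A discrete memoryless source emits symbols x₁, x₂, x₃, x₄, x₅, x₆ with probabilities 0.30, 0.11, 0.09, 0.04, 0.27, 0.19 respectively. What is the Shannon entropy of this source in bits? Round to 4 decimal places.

2.3350 bits

H = −Σ pᵢ log₂ pᵢ.
−0.30·log₂(0.30) = 0.5211
−0.11·log₂(0.11) = 0.3503
−0.09·log₂(0.09) = 0.3127
−0.04·log₂(0.04) = 0.1858
−0.27·log₂(0.27) = 0.5100
−0.19·log₂(0.19) = 0.4552
Sum ≈ 2.3350 → 2.3350 bits.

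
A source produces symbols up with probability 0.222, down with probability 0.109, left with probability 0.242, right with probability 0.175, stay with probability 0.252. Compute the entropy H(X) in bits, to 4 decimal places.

H = −Σ pᵢ log₂ pᵢ.
−0.222·log₂(0.222) = 0.4820
−0.109·log₂(0.109) = 0.3485
−0.242·log₂(0.242) = 0.4954
−0.175·log₂(0.175) = 0.4401
−0.252·log₂(0.252) = 0.5011
Sum ≈ 2.2671 → 2.2671 bits.

2.2671 bits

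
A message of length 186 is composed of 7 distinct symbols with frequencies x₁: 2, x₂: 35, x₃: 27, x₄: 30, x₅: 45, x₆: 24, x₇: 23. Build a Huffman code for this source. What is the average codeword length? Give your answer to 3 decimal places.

Probabilities are the counts divided by 186.
Repeatedly combine the two least-probable nodes; the expected code length is the sum of the merged weights.
merge 1/93 + 23/186 → 25/186
merge 4/31 + 25/186 → 49/186
merge 9/62 + 5/31 → 19/62
merge 35/186 + 15/62 → 40/93
merge 49/186 + 19/62 → 53/93
merge 40/93 + 53/93 → 1
L = 25/186 + 49/186 + 19/62 + 40/93 + 53/93 + 1 = 503/186 ≈ 2.704 bits/symbol.

2.704 bits/symbol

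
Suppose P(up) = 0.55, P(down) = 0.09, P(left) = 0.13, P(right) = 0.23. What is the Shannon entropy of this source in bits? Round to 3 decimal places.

1.657 bits

H = −Σ pᵢ log₂ pᵢ.
−0.55·log₂(0.55) = 0.4744
−0.09·log₂(0.09) = 0.3127
−0.13·log₂(0.13) = 0.3826
−0.23·log₂(0.23) = 0.4877
Sum ≈ 1.6573 → 1.657 bits.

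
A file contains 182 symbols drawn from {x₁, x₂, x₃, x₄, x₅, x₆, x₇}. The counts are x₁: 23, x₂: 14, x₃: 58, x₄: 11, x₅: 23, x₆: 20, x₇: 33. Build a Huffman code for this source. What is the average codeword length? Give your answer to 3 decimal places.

2.637 bits/symbol

Probabilities are the counts divided by 182.
Repeatedly combine the two least-probable nodes; the expected code length is the sum of the merged weights.
merge 11/182 + 1/13 → 25/182
merge 10/91 + 23/182 → 43/182
merge 23/182 + 25/182 → 24/91
merge 33/182 + 43/182 → 38/91
merge 24/91 + 29/91 → 53/91
merge 38/91 + 53/91 → 1
L = 25/182 + 43/182 + 24/91 + 38/91 + 53/91 + 1 = 240/91 ≈ 2.637 bits/symbol.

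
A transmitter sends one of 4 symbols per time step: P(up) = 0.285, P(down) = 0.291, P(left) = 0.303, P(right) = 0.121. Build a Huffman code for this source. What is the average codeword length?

Repeatedly combine the two least-probable nodes; the expected code length is the sum of the merged weights.
merge 121/1000 + 57/200 → 203/500
merge 291/1000 + 303/1000 → 297/500
merge 203/500 + 297/500 → 1
L = 203/500 + 297/500 + 1 = 2 bits/symbol.

2 bits/symbol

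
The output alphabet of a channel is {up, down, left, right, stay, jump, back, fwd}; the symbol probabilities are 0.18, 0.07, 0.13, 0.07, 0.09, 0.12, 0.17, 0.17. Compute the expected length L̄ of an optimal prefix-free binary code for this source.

2.96 bits/symbol

Repeatedly combine the two least-probable nodes; the expected code length is the sum of the merged weights.
merge 7/100 + 7/100 → 7/50
merge 9/100 + 3/25 → 21/100
merge 13/100 + 7/50 → 27/100
merge 17/100 + 17/100 → 17/50
merge 9/50 + 21/100 → 39/100
merge 27/100 + 17/50 → 61/100
merge 39/100 + 61/100 → 1
L = 7/50 + 21/100 + 27/100 + 17/50 + 39/100 + 61/100 + 1 = 74/25 = 2.96 bits/symbol.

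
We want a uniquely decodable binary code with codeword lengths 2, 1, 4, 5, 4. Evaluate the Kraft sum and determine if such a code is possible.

With common denominator 2^5 = 32: Σ 2^(−ℓᵢ) = 8/32 + 16/32 + 2/32 + 1/32 + 2/32 = 29/32 = 0.90625.
Kraft's inequality requires Σ ≤ 1; here Σ = 0.90625 ≤ 1, so such a prefix code exists.

0.90625; yes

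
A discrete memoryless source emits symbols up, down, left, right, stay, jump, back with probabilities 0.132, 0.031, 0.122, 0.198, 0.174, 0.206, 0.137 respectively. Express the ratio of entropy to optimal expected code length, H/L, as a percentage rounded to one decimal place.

Entropy H = −Σ p log₂ p ≈ 2.6753 bits.
Huffman merges: 31/1000+61/500→153/1000; 33/250+137/1000→269/1000; 153/1000+87/500→327/1000; 99/500+103/500→101/250; 269/1000+327/1000→149/250; 101/250+149/250→1. L = 2749/1000 ≈ 2.7490.
Efficiency = H/L = 2.6753/2.7490 = 97.3%.

97.3%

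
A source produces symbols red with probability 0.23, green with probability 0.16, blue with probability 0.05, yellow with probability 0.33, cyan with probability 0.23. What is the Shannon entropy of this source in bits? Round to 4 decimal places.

H = −Σ pᵢ log₂ pᵢ.
−0.23·log₂(0.23) = 0.4877
−0.16·log₂(0.16) = 0.4230
−0.05·log₂(0.05) = 0.2161
−0.33·log₂(0.33) = 0.5278
−0.23·log₂(0.23) = 0.4877
Sum ≈ 2.1423 → 2.1423 bits.

2.1423 bits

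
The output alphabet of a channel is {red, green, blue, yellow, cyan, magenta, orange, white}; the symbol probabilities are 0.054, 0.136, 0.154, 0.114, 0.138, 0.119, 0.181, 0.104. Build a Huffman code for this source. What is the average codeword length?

2.977 bits/symbol

Repeatedly combine the two least-probable nodes; the expected code length is the sum of the merged weights.
merge 27/500 + 13/125 → 79/500
merge 57/500 + 119/1000 → 233/1000
merge 17/125 + 69/500 → 137/500
merge 77/500 + 79/500 → 39/125
merge 181/1000 + 233/1000 → 207/500
merge 137/500 + 39/125 → 293/500
merge 207/500 + 293/500 → 1
L = 79/500 + 233/1000 + 137/500 + 39/125 + 207/500 + 293/500 + 1 = 2977/1000 = 2.977 bits/symbol.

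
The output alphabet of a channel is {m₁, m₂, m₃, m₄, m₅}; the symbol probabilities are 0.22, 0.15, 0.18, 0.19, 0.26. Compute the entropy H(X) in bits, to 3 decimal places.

H = −Σ pᵢ log₂ pᵢ.
−0.22·log₂(0.22) = 0.4806
−0.15·log₂(0.15) = 0.4105
−0.18·log₂(0.18) = 0.4453
−0.19·log₂(0.19) = 0.4552
−0.26·log₂(0.26) = 0.5053
Sum ≈ 2.2969 → 2.297 bits.

2.297 bits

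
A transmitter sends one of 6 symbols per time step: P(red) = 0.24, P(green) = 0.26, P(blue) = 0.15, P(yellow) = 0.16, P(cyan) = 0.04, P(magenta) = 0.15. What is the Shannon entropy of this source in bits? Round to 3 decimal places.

2.429 bits

H = −Σ pᵢ log₂ pᵢ.
−0.24·log₂(0.24) = 0.4941
−0.26·log₂(0.26) = 0.5053
−0.15·log₂(0.15) = 0.4105
−0.16·log₂(0.16) = 0.4230
−0.04·log₂(0.04) = 0.1858
−0.15·log₂(0.15) = 0.4105
Sum ≈ 2.4293 → 2.429 bits.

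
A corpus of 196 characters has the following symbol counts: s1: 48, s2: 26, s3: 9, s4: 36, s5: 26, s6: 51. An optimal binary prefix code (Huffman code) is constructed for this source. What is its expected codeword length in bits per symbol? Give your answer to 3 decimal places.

Probabilities are the counts divided by 196.
Repeatedly combine the two least-probable nodes; the expected code length is the sum of the merged weights.
merge 9/196 + 13/98 → 5/28
merge 13/98 + 5/28 → 61/196
merge 9/49 + 12/49 → 3/7
merge 51/196 + 61/196 → 4/7
merge 3/7 + 4/7 → 1
L = 5/28 + 61/196 + 3/7 + 4/7 + 1 = 122/49 ≈ 2.490 bits/symbol.

2.490 bits/symbol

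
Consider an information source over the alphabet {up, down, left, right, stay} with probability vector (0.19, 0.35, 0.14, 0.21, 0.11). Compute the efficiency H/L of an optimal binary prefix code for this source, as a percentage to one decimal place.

98.0%

Entropy H = −Σ p log₂ p ≈ 2.2055 bits.
Huffman merges: 11/100+7/50→1/4; 19/100+21/100→2/5; 1/4+7/20→3/5; 2/5+3/5→1. L = 9/4 ≈ 2.2500.
Efficiency = H/L = 2.2055/2.2500 = 98.0%.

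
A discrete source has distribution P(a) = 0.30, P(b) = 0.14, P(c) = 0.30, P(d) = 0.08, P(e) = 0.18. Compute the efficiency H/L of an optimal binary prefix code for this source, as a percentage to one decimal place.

Entropy H = −Σ p log₂ p ≈ 2.1761 bits.
Huffman merges: 2/25+7/50→11/50; 9/50+11/50→2/5; 3/10+3/10→3/5; 2/5+3/5→1. L = 111/50 ≈ 2.2200.
Efficiency = H/L = 2.1761/2.2200 = 98.0%.

98.0%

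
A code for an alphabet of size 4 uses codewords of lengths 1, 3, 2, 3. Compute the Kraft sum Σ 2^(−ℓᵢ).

1

With common denominator 2^3 = 8: Σ 2^(−ℓᵢ) = 4/8 + 1/8 + 2/8 + 1/8 = 8/8 = 1.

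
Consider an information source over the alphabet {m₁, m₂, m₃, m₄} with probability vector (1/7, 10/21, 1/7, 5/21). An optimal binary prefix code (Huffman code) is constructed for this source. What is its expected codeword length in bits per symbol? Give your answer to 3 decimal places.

1.810 bits/symbol

Repeatedly combine the two least-probable nodes; the expected code length is the sum of the merged weights.
merge 1/7 + 1/7 → 2/7
merge 5/21 + 2/7 → 11/21
merge 10/21 + 11/21 → 1
L = 2/7 + 11/21 + 1 = 38/21 ≈ 1.810 bits/symbol.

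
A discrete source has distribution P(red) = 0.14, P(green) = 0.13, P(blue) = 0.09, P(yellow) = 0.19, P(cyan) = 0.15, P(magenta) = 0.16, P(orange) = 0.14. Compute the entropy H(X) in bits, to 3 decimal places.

2.778 bits

H = −Σ pᵢ log₂ pᵢ.
−0.14·log₂(0.14) = 0.3971
−0.13·log₂(0.13) = 0.3826
−0.09·log₂(0.09) = 0.3127
−0.19·log₂(0.19) = 0.4552
−0.15·log₂(0.15) = 0.4105
−0.16·log₂(0.16) = 0.4230
−0.14·log₂(0.14) = 0.3971
Sum ≈ 2.7783 → 2.778 bits.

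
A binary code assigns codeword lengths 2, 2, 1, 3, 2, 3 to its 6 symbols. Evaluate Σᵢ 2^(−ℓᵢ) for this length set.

1.5

With common denominator 2^3 = 8: Σ 2^(−ℓᵢ) = 2/8 + 2/8 + 4/8 + 1/8 + 2/8 + 1/8 = 12/8 = 1.5.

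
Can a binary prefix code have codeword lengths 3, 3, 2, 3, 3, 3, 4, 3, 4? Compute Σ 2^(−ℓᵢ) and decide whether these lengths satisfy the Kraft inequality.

With common denominator 2^4 = 16: Σ 2^(−ℓᵢ) = 2/16 + 2/16 + 4/16 + 2/16 + 2/16 + 2/16 + 1/16 + 2/16 + 1/16 = 18/16 = 1.125.
Kraft's inequality requires Σ ≤ 1; here Σ = 1.125 > 1, so no such prefix code exists.

1.125; no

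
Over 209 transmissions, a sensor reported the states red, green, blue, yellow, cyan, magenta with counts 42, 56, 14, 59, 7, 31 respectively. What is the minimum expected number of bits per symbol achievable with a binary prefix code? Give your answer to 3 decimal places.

Probabilities are the counts divided by 209.
Repeatedly combine the two least-probable nodes; the expected code length is the sum of the merged weights.
merge 7/209 + 14/209 → 21/209
merge 21/209 + 31/209 → 52/209
merge 42/209 + 52/209 → 94/209
merge 56/209 + 59/209 → 115/209
merge 94/209 + 115/209 → 1
L = 21/209 + 52/209 + 94/209 + 115/209 + 1 = 491/209 ≈ 2.349 bits/symbol.

2.349 bits/symbol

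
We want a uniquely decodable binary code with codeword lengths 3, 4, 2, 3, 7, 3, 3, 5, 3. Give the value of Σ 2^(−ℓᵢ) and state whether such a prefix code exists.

0.9765625; yes

With common denominator 2^7 = 128: Σ 2^(−ℓᵢ) = 16/128 + 8/128 + 32/128 + 16/128 + 1/128 + 16/128 + 16/128 + 4/128 + 16/128 = 125/128 = 0.9765625.
Kraft's inequality requires Σ ≤ 1; here Σ = 0.9765625 ≤ 1, so such a prefix code exists.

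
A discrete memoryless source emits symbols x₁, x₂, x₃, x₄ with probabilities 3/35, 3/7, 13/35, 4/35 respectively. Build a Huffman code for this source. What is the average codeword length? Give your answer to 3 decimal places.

1.771 bits/symbol

Repeatedly combine the two least-probable nodes; the expected code length is the sum of the merged weights.
merge 3/35 + 4/35 → 1/5
merge 1/5 + 13/35 → 4/7
merge 3/7 + 4/7 → 1
L = 1/5 + 4/7 + 1 = 62/35 ≈ 1.771 bits/symbol.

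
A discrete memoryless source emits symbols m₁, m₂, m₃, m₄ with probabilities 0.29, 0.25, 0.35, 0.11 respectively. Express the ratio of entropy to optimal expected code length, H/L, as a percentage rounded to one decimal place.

Entropy H = −Σ p log₂ p ≈ 1.8983 bits.
Huffman merges: 11/100+1/4→9/25; 29/100+7/20→16/25; 9/25+16/25→1. L = 2 ≈ 2.0000.
Efficiency = H/L = 1.8983/2.0000 = 94.9%.

94.9%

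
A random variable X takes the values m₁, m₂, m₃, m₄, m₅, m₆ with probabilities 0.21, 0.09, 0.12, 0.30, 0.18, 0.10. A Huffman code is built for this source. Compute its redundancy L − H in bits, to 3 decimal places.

0.039 bits

Entropy H = −Σ p log₂ p ≈ 2.4511 bits.
Huffman merges: 9/100+1/10→19/100; 3/25+9/50→3/10; 19/100+21/100→2/5; 3/10+3/10→3/5; 2/5+3/5→1. L = 249/100 ≈ 2.4900.
L − H = 2.4900 − 2.4511 = 0.039 bits.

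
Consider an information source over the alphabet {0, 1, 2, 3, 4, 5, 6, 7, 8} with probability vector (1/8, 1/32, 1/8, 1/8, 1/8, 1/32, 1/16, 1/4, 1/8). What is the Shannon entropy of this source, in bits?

2.9375 bits

Each probability is a power of 1/2, so log₂(1/p) is an integer.
H = Σ p·log₂(1/p) = 1/8·3 + 1/32·5 + 1/8·3 + 1/8·3 + 1/8·3 + 1/32·5 + 1/16·4 + 1/4·2 + 1/8·3 = 2.9375 bits.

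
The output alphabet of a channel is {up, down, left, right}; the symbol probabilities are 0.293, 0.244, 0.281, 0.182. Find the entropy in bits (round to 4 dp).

H = −Σ pᵢ log₂ pᵢ.
−0.293·log₂(0.293) = 0.5189
−0.244·log₂(0.244) = 0.4966
−0.281·log₂(0.281) = 0.5146
−0.182·log₂(0.182) = 0.4474
Sum ≈ 1.9774 → 1.9774 bits.

1.9774 bits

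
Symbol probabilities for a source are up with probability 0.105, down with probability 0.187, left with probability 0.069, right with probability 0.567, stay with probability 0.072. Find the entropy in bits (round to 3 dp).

1.797 bits

H = −Σ pᵢ log₂ pᵢ.
−0.105·log₂(0.105) = 0.3414
−0.187·log₂(0.187) = 0.4523
−0.069·log₂(0.069) = 0.2662
−0.567·log₂(0.567) = 0.4641
−0.072·log₂(0.072) = 0.2733
Sum ≈ 1.7973 → 1.797 bits.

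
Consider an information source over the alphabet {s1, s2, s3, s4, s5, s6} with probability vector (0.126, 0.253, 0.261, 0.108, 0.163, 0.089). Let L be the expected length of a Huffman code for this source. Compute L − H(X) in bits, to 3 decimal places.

0.018 bits

Entropy H = −Σ p log₂ p ≈ 2.4680 bits.
Huffman merges: 89/1000+27/250→197/1000; 63/500+163/1000→289/1000; 197/1000+253/1000→9/20; 261/1000+289/1000→11/20; 9/20+11/20→1. L = 1243/500 ≈ 2.4860.
L − H = 2.4860 − 2.4680 = 0.018 bits.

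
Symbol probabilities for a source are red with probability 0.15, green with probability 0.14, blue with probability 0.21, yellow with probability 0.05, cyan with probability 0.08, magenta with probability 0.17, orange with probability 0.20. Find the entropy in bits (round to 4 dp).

2.6871 bits

H = −Σ pᵢ log₂ pᵢ.
−0.15·log₂(0.15) = 0.4105
−0.14·log₂(0.14) = 0.3971
−0.21·log₂(0.21) = 0.4728
−0.05·log₂(0.05) = 0.2161
−0.08·log₂(0.08) = 0.2915
−0.17·log₂(0.17) = 0.4346
−0.20·log₂(0.20) = 0.4644
Sum ≈ 2.6871 → 2.6871 bits.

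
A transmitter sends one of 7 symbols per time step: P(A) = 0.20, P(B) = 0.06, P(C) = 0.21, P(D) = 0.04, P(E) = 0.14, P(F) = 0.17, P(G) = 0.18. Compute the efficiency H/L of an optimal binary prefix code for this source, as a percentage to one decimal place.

98.3%

Entropy H = −Σ p log₂ p ≈ 2.6435 bits.
Huffman merges: 1/25+3/50→1/10; 1/10+7/50→6/25; 17/100+9/50→7/20; 1/5+21/100→41/100; 6/25+7/20→59/100; 41/100+59/100→1. L = 269/100 ≈ 2.6900.
Efficiency = H/L = 2.6435/2.6900 = 98.3%.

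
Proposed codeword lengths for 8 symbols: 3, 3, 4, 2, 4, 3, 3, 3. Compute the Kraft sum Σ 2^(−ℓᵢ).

1

With common denominator 2^4 = 16: Σ 2^(−ℓᵢ) = 2/16 + 2/16 + 1/16 + 4/16 + 1/16 + 2/16 + 2/16 + 2/16 = 16/16 = 1.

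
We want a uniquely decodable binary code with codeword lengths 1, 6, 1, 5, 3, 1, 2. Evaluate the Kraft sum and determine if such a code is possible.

With common denominator 2^6 = 64: Σ 2^(−ℓᵢ) = 32/64 + 1/64 + 32/64 + 2/64 + 8/64 + 32/64 + 16/64 = 123/64 = 1.921875.
Kraft's inequality requires Σ ≤ 1; here Σ = 1.921875 > 1, so no such prefix code exists.

1.921875; no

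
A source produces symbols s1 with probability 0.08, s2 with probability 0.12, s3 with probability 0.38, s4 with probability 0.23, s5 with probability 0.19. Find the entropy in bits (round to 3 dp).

H = −Σ pᵢ log₂ pᵢ.
−0.08·log₂(0.08) = 0.2915
−0.12·log₂(0.12) = 0.3671
−0.38·log₂(0.38) = 0.5305
−0.23·log₂(0.23) = 0.4877
−0.19·log₂(0.19) = 0.4552
Sum ≈ 2.1319 → 2.132 bits.

2.132 bits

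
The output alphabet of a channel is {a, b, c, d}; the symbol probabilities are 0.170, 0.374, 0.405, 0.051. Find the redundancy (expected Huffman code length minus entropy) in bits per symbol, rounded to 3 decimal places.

0.104 bits

Entropy H = −Σ p log₂ p ≈ 1.7123 bits.
Huffman merges: 51/1000+17/100→221/1000; 221/1000+187/500→119/200; 81/200+119/200→1. L = 227/125 ≈ 1.8160.
L − H = 1.8160 − 1.7123 = 0.104 bits.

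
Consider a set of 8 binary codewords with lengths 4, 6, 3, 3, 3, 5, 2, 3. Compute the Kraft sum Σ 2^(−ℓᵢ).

0.859375

With common denominator 2^6 = 64: Σ 2^(−ℓᵢ) = 4/64 + 1/64 + 8/64 + 8/64 + 8/64 + 2/64 + 16/64 + 8/64 = 55/64 = 0.859375.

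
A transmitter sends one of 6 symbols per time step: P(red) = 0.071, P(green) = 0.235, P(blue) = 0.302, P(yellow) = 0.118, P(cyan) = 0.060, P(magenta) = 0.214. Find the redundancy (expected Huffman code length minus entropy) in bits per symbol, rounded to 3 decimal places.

0.013 bits

Entropy H = −Σ p log₂ p ≈ 2.3669 bits.
Huffman merges: 3/50+71/1000→131/1000; 59/500+131/1000→249/1000; 107/500+47/200→449/1000; 249/1000+151/500→551/1000; 449/1000+551/1000→1. L = 119/50 ≈ 2.3800.
L − H = 2.3800 − 2.3669 = 0.013 bits.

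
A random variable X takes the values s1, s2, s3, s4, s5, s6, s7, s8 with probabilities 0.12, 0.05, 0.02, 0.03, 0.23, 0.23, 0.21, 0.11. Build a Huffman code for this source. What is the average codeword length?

Repeatedly combine the two least-probable nodes; the expected code length is the sum of the merged weights.
merge 1/50 + 3/100 → 1/20
merge 1/20 + 1/20 → 1/10
merge 1/10 + 11/100 → 21/100
merge 3/25 + 21/100 → 33/100
merge 21/100 + 23/100 → 11/25
merge 23/100 + 33/100 → 14/25
merge 11/25 + 14/25 → 1
L = 1/20 + 1/10 + 21/100 + 33/100 + 11/25 + 14/25 + 1 = 269/100 = 2.69 bits/symbol.

2.69 bits/symbol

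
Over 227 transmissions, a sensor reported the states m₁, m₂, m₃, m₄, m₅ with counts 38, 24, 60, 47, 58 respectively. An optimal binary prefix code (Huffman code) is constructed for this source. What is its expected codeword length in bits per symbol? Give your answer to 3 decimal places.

2.273 bits/symbol

Probabilities are the counts divided by 227.
Repeatedly combine the two least-probable nodes; the expected code length is the sum of the merged weights.
merge 24/227 + 38/227 → 62/227
merge 47/227 + 58/227 → 105/227
merge 60/227 + 62/227 → 122/227
merge 105/227 + 122/227 → 1
L = 62/227 + 105/227 + 122/227 + 1 = 516/227 ≈ 2.273 bits/symbol.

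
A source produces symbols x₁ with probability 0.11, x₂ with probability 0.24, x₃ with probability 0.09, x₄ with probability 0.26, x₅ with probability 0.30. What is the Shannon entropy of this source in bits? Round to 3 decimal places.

H = −Σ pᵢ log₂ pᵢ.
−0.11·log₂(0.11) = 0.3503
−0.24·log₂(0.24) = 0.4941
−0.09·log₂(0.09) = 0.3127
−0.26·log₂(0.26) = 0.5053
−0.30·log₂(0.30) = 0.5211
Sum ≈ 2.1835 → 2.183 bits.

2.183 bits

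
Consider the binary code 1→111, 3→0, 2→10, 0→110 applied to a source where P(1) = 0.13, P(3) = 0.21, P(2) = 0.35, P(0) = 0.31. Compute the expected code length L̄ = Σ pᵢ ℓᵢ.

L̄ = Σ pᵢ·ℓᵢ = 0.13·3 + 0.21·1 + 0.35·2 + 0.31·3 = 2.23 bits/symbol.

2.23 bits/symbol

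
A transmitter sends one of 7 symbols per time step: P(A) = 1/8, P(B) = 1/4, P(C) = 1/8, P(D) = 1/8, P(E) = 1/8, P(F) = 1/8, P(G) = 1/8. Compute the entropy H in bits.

2.75 bits

Each probability is a power of 1/2, so log₂(1/p) is an integer.
H = Σ p·log₂(1/p) = 1/8·3 + 1/4·2 + 1/8·3 + 1/8·3 + 1/8·3 + 1/8·3 + 1/8·3 = 2.75 bits.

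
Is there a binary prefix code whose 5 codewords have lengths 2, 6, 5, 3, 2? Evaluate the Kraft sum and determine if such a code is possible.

0.671875; yes

With common denominator 2^6 = 64: Σ 2^(−ℓᵢ) = 16/64 + 1/64 + 2/64 + 8/64 + 16/64 = 43/64 = 0.671875.
Kraft's inequality requires Σ ≤ 1; here Σ = 0.671875 ≤ 1, so such a prefix code exists.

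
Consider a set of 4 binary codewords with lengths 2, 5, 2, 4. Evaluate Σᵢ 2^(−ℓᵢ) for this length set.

0.59375

With common denominator 2^5 = 32: Σ 2^(−ℓᵢ) = 8/32 + 1/32 + 8/32 + 2/32 = 19/32 = 0.59375.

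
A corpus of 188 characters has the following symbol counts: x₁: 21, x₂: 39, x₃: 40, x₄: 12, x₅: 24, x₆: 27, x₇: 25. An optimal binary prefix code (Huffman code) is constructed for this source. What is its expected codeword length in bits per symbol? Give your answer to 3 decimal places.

Probabilities are the counts divided by 188.
Repeatedly combine the two least-probable nodes; the expected code length is the sum of the merged weights.
merge 3/47 + 21/188 → 33/188
merge 6/47 + 25/188 → 49/188
merge 27/188 + 33/188 → 15/47
merge 39/188 + 10/47 → 79/188
merge 49/188 + 15/47 → 109/188
merge 79/188 + 109/188 → 1
L = 33/188 + 49/188 + 15/47 + 79/188 + 109/188 + 1 = 259/94 ≈ 2.755 bits/symbol.

2.755 bits/symbol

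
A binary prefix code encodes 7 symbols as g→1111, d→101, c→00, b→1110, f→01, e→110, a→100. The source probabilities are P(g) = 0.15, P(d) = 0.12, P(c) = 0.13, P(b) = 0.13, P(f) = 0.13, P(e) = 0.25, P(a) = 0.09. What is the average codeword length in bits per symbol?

3.02 bits/symbol

L̄ = Σ pᵢ·ℓᵢ = 0.15·4 + 0.12·3 + 0.13·2 + 0.13·4 + 0.13·2 + 0.25·3 + 0.09·3 = 3.02 bits/symbol.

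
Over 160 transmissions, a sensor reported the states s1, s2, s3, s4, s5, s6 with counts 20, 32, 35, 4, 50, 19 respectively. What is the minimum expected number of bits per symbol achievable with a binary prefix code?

Probabilities are the counts divided by 160.
Repeatedly combine the two least-probable nodes; the expected code length is the sum of the merged weights.
merge 1/40 + 19/160 → 23/160
merge 1/8 + 23/160 → 43/160
merge 1/5 + 7/32 → 67/160
merge 43/160 + 5/16 → 93/160
merge 67/160 + 93/160 → 1
L = 23/160 + 43/160 + 67/160 + 93/160 + 1 = 193/80 = 2.4125 bits/symbol.

2.4125 bits/symbol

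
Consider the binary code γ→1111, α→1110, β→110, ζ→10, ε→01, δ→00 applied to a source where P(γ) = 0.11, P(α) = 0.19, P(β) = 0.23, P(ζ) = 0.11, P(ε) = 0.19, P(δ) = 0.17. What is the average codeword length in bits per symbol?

L̄ = Σ pᵢ·ℓᵢ = 0.11·4 + 0.19·4 + 0.23·3 + 0.11·2 + 0.19·2 + 0.17·2 = 2.83 bits/symbol.

2.83 bits/symbol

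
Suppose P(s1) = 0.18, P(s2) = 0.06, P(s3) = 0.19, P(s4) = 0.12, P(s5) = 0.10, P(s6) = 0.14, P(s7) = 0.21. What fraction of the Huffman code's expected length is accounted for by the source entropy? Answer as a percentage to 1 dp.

98.3%

Entropy H = −Σ p log₂ p ≈ 2.7133 bits.
Huffman merges: 3/50+1/10→4/25; 3/25+7/50→13/50; 4/25+9/50→17/50; 19/100+21/100→2/5; 13/50+17/50→3/5; 2/5+3/5→1. L = 69/25 ≈ 2.7600.
Efficiency = H/L = 2.7133/2.7600 = 98.3%.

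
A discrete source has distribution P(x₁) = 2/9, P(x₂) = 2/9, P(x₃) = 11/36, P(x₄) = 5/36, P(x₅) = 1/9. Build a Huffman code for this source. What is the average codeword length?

2.25 bits/symbol

Repeatedly combine the two least-probable nodes; the expected code length is the sum of the merged weights.
merge 1/9 + 5/36 → 1/4
merge 2/9 + 2/9 → 4/9
merge 1/4 + 11/36 → 5/9
merge 4/9 + 5/9 → 1
L = 1/4 + 4/9 + 5/9 + 1 = 9/4 = 2.25 bits/symbol.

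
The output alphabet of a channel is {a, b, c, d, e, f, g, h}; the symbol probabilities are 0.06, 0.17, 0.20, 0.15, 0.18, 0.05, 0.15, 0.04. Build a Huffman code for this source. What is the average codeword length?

2.86 bits/symbol

Repeatedly combine the two least-probable nodes; the expected code length is the sum of the merged weights.
merge 1/25 + 1/20 → 9/100
merge 3/50 + 9/100 → 3/20
merge 3/20 + 3/20 → 3/10
merge 3/20 + 17/100 → 8/25
merge 9/50 + 1/5 → 19/50
merge 3/10 + 8/25 → 31/50
merge 19/50 + 31/50 → 1
L = 9/100 + 3/20 + 3/10 + 8/25 + 19/50 + 31/50 + 1 = 143/50 = 2.86 bits/symbol.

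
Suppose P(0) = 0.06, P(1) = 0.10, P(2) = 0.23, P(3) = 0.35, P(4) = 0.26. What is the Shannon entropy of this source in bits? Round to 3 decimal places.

H = −Σ pᵢ log₂ pᵢ.
−0.06·log₂(0.06) = 0.2435
−0.10·log₂(0.10) = 0.3322
−0.23·log₂(0.23) = 0.4877
−0.35·log₂(0.35) = 0.5301
−0.26·log₂(0.26) = 0.5053
Sum ≈ 2.0988 → 2.099 bits.

2.099 bits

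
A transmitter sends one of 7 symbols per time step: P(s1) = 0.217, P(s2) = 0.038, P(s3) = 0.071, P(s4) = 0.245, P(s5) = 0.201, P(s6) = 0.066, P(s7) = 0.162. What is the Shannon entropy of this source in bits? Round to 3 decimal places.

H = −Σ pᵢ log₂ pᵢ.
−0.217·log₂(0.217) = 0.4783
−0.038·log₂(0.038) = 0.1793
−0.071·log₂(0.071) = 0.2709
−0.245·log₂(0.245) = 0.4971
−0.201·log₂(0.201) = 0.4653
−0.066·log₂(0.066) = 0.2588
−0.162·log₂(0.162) = 0.4254
Sum ≈ 2.5752 → 2.575 bits.

2.575 bits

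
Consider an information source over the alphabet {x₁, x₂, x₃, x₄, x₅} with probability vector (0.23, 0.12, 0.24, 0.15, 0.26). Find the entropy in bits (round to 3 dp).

H = −Σ pᵢ log₂ pᵢ.
−0.23·log₂(0.23) = 0.4877
−0.12·log₂(0.12) = 0.3671
−0.24·log₂(0.24) = 0.4941
−0.15·log₂(0.15) = 0.4105
−0.26·log₂(0.26) = 0.5053
Sum ≈ 2.2647 → 2.265 bits.

2.265 bits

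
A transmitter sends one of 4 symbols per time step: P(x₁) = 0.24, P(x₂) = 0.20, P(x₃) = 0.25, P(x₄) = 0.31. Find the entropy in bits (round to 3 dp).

1.982 bits

H = −Σ pᵢ log₂ pᵢ.
−0.24·log₂(0.24) = 0.4941
−0.20·log₂(0.20) = 0.4644
−0.25·log₂(0.25) = 0.5000
−0.31·log₂(0.31) = 0.5238
Sum ≈ 1.9823 → 1.982 bits.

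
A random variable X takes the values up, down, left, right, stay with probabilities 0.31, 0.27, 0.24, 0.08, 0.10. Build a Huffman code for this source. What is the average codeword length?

2.18 bits/symbol

Repeatedly combine the two least-probable nodes; the expected code length is the sum of the merged weights.
merge 2/25 + 1/10 → 9/50
merge 9/50 + 6/25 → 21/50
merge 27/100 + 31/100 → 29/50
merge 21/50 + 29/50 → 1
L = 9/50 + 21/50 + 29/50 + 1 = 109/50 = 2.18 bits/symbol.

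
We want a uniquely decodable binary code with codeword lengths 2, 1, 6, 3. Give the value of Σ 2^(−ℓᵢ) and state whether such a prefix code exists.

0.890625; yes

With common denominator 2^6 = 64: Σ 2^(−ℓᵢ) = 16/64 + 32/64 + 1/64 + 8/64 = 57/64 = 0.890625.
Kraft's inequality requires Σ ≤ 1; here Σ = 0.890625 ≤ 1, so such a prefix code exists.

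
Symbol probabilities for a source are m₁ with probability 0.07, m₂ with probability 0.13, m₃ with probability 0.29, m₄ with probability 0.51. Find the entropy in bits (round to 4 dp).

H = −Σ pᵢ log₂ pᵢ.
−0.07·log₂(0.07) = 0.2686
−0.13·log₂(0.13) = 0.3826
−0.29·log₂(0.29) = 0.5179
−0.51·log₂(0.51) = 0.4954
Sum ≈ 1.6645 → 1.6645 bits.

1.6645 bits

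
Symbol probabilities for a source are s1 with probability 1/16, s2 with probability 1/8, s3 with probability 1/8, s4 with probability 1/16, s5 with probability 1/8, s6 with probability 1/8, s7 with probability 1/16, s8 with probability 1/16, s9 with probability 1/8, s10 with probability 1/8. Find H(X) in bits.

3.25 bits

Each probability is a power of 1/2, so log₂(1/p) is an integer.
H = Σ p·log₂(1/p) = 1/16·4 + 1/8·3 + 1/8·3 + 1/16·4 + 1/8·3 + 1/8·3 + 1/16·4 + 1/16·4 + 1/8·3 + 1/8·3 = 3.25 bits.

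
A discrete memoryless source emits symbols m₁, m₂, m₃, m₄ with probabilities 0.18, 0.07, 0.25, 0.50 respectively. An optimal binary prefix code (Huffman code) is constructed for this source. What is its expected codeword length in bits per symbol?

1.75 bits/symbol

Repeatedly combine the two least-probable nodes; the expected code length is the sum of the merged weights.
merge 7/100 + 9/50 → 1/4
merge 1/4 + 1/4 → 1/2
merge 1/2 + 1/2 → 1
L = 1/4 + 1/2 + 1 = 7/4 = 1.75 bits/symbol.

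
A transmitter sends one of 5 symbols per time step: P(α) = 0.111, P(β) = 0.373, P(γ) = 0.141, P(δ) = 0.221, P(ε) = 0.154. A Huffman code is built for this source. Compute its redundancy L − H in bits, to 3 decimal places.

0.074 bits

Entropy H = −Σ p log₂ p ≈ 2.1782 bits.
Huffman merges: 111/1000+141/1000→63/250; 77/500+221/1000→3/8; 63/250+373/1000→5/8; 3/8+5/8→1. L = 563/250 ≈ 2.2520.
L − H = 2.2520 − 2.1782 = 0.074 bits.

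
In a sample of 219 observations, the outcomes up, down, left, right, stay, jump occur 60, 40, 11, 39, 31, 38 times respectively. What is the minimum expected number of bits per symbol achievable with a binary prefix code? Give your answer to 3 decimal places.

Probabilities are the counts divided by 219.
Repeatedly combine the two least-probable nodes; the expected code length is the sum of the merged weights.
merge 11/219 + 31/219 → 14/73
merge 38/219 + 13/73 → 77/219
merge 40/219 + 14/73 → 82/219
merge 20/73 + 77/219 → 137/219
merge 82/219 + 137/219 → 1
L = 14/73 + 77/219 + 82/219 + 137/219 + 1 = 557/219 ≈ 2.543 bits/symbol.

2.543 bits/symbol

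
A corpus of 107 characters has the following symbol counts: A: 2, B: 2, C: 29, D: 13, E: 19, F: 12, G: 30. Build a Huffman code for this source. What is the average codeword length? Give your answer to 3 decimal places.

Probabilities are the counts divided by 107.
Repeatedly combine the two least-probable nodes; the expected code length is the sum of the merged weights.
merge 2/107 + 2/107 → 4/107
merge 4/107 + 12/107 → 16/107
merge 13/107 + 16/107 → 29/107
merge 19/107 + 29/107 → 48/107
merge 29/107 + 30/107 → 59/107
merge 48/107 + 59/107 → 1
L = 4/107 + 16/107 + 29/107 + 48/107 + 59/107 + 1 = 263/107 ≈ 2.458 bits/symbol.

2.458 bits/symbol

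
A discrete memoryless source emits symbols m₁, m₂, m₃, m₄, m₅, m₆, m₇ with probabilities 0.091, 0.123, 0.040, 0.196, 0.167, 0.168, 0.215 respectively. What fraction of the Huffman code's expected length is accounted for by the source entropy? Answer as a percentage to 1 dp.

98.3%

Entropy H = −Σ p log₂ p ≈ 2.6734 bits.
Huffman merges: 1/25+91/1000→131/1000; 123/1000+131/1000→127/500; 167/1000+21/125→67/200; 49/250+43/200→411/1000; 127/500+67/200→589/1000; 411/1000+589/1000→1. L = 68/25 ≈ 2.7200.
Efficiency = H/L = 2.6734/2.7200 = 98.3%.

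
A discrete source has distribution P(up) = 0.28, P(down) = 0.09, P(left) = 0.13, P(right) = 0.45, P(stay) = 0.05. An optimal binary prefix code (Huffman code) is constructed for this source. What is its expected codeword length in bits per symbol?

Repeatedly combine the two least-probable nodes; the expected code length is the sum of the merged weights.
merge 1/20 + 9/100 → 7/50
merge 13/100 + 7/50 → 27/100
merge 27/100 + 7/25 → 11/20
merge 9/20 + 11/20 → 1
L = 7/50 + 27/100 + 11/20 + 1 = 49/25 = 1.96 bits/symbol.

1.96 bits/symbol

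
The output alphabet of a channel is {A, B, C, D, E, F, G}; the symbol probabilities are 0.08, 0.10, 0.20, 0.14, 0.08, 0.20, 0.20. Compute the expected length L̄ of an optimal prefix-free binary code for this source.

Repeatedly combine the two least-probable nodes; the expected code length is the sum of the merged weights.
merge 2/25 + 2/25 → 4/25
merge 1/10 + 7/50 → 6/25
merge 4/25 + 1/5 → 9/25
merge 1/5 + 1/5 → 2/5
merge 6/25 + 9/25 → 3/5
merge 2/5 + 3/5 → 1
L = 4/25 + 6/25 + 9/25 + 2/5 + 3/5 + 1 = 69/25 = 2.76 bits/symbol.

2.76 bits/symbol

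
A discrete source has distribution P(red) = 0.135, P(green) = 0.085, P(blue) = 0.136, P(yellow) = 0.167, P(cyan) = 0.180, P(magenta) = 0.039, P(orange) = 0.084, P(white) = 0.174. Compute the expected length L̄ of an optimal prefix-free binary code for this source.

2.943 bits/symbol

Repeatedly combine the two least-probable nodes; the expected code length is the sum of the merged weights.
merge 39/1000 + 21/250 → 123/1000
merge 17/200 + 123/1000 → 26/125
merge 27/200 + 17/125 → 271/1000
merge 167/1000 + 87/500 → 341/1000
merge 9/50 + 26/125 → 97/250
merge 271/1000 + 341/1000 → 153/250
merge 97/250 + 153/250 → 1
L = 123/1000 + 26/125 + 271/1000 + 341/1000 + 97/250 + 153/250 + 1 = 2943/1000 = 2.943 bits/symbol.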